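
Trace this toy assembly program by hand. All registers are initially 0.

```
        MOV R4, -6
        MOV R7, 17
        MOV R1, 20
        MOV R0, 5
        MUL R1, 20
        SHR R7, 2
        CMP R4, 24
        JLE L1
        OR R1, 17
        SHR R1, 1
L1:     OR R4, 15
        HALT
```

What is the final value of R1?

R4=-6
R7=17
R1=20
R0=5
R1=20*20=400
R7=17>>2=4
CMP R4, 24  (cmp -6,24)
JLE L1: taken
R4=(-6)|15=-1
halt.

400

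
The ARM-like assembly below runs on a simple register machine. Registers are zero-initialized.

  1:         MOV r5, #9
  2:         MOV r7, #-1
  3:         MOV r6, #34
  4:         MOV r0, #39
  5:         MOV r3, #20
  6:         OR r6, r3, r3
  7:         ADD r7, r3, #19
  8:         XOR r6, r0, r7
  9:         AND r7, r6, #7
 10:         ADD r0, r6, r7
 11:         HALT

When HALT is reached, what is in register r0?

0

MOV r5, #9 → r5=9
MOV r7, #-1 → r7=-1
MOV r6, #34 → r6=34
MOV r0, #39 → r0=39
MOV r3, #20 → r3=20
OR r6, r3, r3 → r6=20|20=20
ADD r7, r3, #19 → r7=20+19=39
XOR r6, r0, r7 → r6=39^39=0
AND r7, r6, #7 → r7=0&7=0
ADD r0, r6, r7 → r0=0+0=0
halt.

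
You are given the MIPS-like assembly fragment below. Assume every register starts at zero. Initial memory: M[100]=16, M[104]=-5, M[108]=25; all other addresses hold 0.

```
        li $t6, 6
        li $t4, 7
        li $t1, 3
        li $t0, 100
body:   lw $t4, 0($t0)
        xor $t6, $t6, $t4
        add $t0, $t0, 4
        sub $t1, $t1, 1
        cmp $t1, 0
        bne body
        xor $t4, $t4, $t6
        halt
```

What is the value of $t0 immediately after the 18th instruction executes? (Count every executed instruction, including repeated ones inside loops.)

108

$t6=6
$t4=7
$t1=3
$t0=100
$t4=M[100]=16
$t6=6^16=22
$t0=100+4=104
$t1=3-1=2
cmp $t1, 0  (cmp 2,0)
bne body: taken
$t4=M[104]=-5
$t6=22^(-5)=-19
$t0=104+4=108
$t1=2-1=1
cmp $t1, 0  (cmp 1,0)
bne body: taken
$t4=M[108]=25
$t6=(-19)^25=-12
After step 18: $t0 = 108.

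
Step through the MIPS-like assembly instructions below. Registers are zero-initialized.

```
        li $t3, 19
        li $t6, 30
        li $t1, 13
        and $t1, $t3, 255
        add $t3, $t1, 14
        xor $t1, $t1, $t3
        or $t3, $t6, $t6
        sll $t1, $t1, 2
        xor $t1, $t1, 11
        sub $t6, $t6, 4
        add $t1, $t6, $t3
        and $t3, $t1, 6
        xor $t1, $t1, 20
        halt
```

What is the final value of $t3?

li $t3, 19 → $t3=19
li $t6, 30 → $t6=30
li $t1, 13 → $t1=13
and $t1, $t3, 255 → $t1=19&255=19
add $t3, $t1, 14 → $t3=19+14=33
xor $t1, $t1, $t3 → $t1=19^33=50
or $t3, $t6, $t6 → $t3=30|30=30
sll $t1, $t1, 2 → $t1=50<<2=200
xor $t1, $t1, 11 → $t1=200^11=195
sub $t6, $t6, 4 → $t6=30-4=26
add $t1, $t6, $t3 → $t1=26+30=56
and $t3, $t1, 6 → $t3=56&6=0
xor $t1, $t1, 20 → $t1=56^20=44
halt.

0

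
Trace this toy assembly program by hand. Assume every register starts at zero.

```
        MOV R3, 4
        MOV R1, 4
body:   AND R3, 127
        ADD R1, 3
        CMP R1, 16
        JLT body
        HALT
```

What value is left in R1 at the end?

16

after MOV R3, 4: R3=4
after MOV R1, 4: R1=4
after AND R3, 127: R3=4&127=4
after ADD R1, 3: R1=4+3=7
CMP R1, 16  (cmp 7,16)
JLT body: taken
after AND R3, 127: R3=4&127=4
after ADD R1, 3: R1=7+3=10
CMP R1, 16  (cmp 10,16)
JLT body: taken
after AND R3, 127: R3=4&127=4
after ADD R1, 3: R1=10+3=13
CMP R1, 16  (cmp 13,16)
JLT body: taken
after AND R3, 127: R3=4&127=4
after ADD R1, 3: R1=13+3=16
CMP R1, 16  (cmp 16,16)
JLT body: not taken
halt.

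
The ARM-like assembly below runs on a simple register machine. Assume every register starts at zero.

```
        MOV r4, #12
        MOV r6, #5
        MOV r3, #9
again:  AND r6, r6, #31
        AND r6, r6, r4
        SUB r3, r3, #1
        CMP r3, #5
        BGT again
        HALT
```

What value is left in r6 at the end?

4

MOV r4, #12 → r4=12
MOV r6, #5 → r6=5
MOV r3, #9 → r3=9
AND r6, r6, #31 → r6=5&31=5
AND r6, r6, r4 → r6=5&12=4
SUB r3, r3, #1 → r3=9-1=8
CMP r3, #5  (cmp 8,5)
BGT again: taken
AND r6, r6, #31 → r6=4&31=4
AND r6, r6, r4 → r6=4&12=4
SUB r3, r3, #1 → r3=8-1=7
CMP r3, #5  (cmp 7,5)
BGT again: taken
AND r6, r6, #31 → r6=4&31=4
AND r6, r6, r4 → r6=4&12=4
SUB r3, r3, #1 → r3=7-1=6
CMP r3, #5  (cmp 6,5)
BGT again: taken
AND r6, r6, #31 → r6=4&31=4
AND r6, r6, r4 → r6=4&12=4
SUB r3, r3, #1 → r3=6-1=5
CMP r3, #5  (cmp 5,5)
BGT again: not taken
halt.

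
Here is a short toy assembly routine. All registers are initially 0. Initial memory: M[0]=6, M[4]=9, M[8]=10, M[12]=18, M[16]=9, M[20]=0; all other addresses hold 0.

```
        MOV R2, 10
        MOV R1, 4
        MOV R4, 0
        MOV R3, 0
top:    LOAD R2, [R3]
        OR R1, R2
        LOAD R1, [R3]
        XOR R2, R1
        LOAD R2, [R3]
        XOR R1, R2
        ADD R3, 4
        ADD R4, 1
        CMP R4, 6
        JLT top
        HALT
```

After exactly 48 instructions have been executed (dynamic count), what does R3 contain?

16

MOV R2, 10 → R2=10
MOV R1, 4 → R1=4
MOV R4, 0 → R4=0
MOV R3, 0 → R3=0
LOAD R2, [R3] → R2=M[0]=6
OR R1, R2 → R1=4|6=6
LOAD R1, [R3] → R1=M[0]=6
XOR R2, R1 → R2=6^6=0
LOAD R2, [R3] → R2=M[0]=6
XOR R1, R2 → R1=6^6=0
ADD R3, 4 → R3=0+4=4
ADD R4, 1 → R4=0+1=1
CMP R4, 6  (cmp 1,6)
JLT top: taken
LOAD R2, [R3] → R2=M[4]=9
OR R1, R2 → R1=0|9=9
LOAD R1, [R3] → R1=M[4]=9
XOR R2, R1 → R2=9^9=0
LOAD R2, [R3] → R2=M[4]=9
XOR R1, R2 → R1=9^9=0
ADD R3, 4 → R3=4+4=8
ADD R4, 1 → R4=1+1=2
CMP R4, 6  (cmp 2,6)
JLT top: taken
LOAD R2, [R3] → R2=M[8]=10
OR R1, R2 → R1=0|10=10
LOAD R1, [R3] → R1=M[8]=10
XOR R2, R1 → R2=10^10=0
LOAD R2, [R3] → R2=M[8]=10
XOR R1, R2 → R1=10^10=0
ADD R3, 4 → R3=8+4=12
ADD R4, 1 → R4=2+1=3
CMP R4, 6  (cmp 3,6)
JLT top: taken
LOAD R2, [R3] → R2=M[12]=18
OR R1, R2 → R1=0|18=18
LOAD R1, [R3] → R1=M[12]=18
XOR R2, R1 → R2=18^18=0
LOAD R2, [R3] → R2=M[12]=18
XOR R1, R2 → R1=18^18=0
ADD R3, 4 → R3=12+4=16
ADD R4, 1 → R4=3+1=4
CMP R4, 6  (cmp 4,6)
JLT top: taken
LOAD R2, [R3] → R2=M[16]=9
OR R1, R2 → R1=0|9=9
LOAD R1, [R3] → R1=M[16]=9
XOR R2, R1 → R2=9^9=0
After step 48: R3 = 16.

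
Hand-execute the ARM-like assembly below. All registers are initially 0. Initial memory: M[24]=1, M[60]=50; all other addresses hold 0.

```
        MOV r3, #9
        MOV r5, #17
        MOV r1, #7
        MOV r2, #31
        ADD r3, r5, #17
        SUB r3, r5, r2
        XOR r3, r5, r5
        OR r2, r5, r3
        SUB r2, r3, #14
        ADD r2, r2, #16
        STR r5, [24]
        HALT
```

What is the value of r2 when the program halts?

after MOV r3, #9: r3=9
after MOV r5, #17: r5=17
after MOV r1, #7: r1=7
after MOV r2, #31: r2=31
after ADD r3, r5, #17: r3=17+17=34
after SUB r3, r5, r2: r3=17-31=-14
after XOR r3, r5, r5: r3=17^17=0
after OR r2, r5, r3: r2=17|0=17
after SUB r2, r3, #14: r2=0-14=-14
after ADD r2, r2, #16: r2=(-14)+16=2
STR r5, [24] → M[24]=17
halt.

2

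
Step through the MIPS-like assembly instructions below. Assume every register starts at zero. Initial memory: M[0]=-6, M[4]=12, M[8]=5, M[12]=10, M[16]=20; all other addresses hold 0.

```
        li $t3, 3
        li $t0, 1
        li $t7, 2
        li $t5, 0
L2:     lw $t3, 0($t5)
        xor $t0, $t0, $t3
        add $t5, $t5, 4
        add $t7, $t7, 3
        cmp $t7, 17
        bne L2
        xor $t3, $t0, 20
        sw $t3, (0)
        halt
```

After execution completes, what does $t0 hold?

after li $t3, 3: $t3=3
after li $t0, 1: $t0=1
after li $t7, 2: $t7=2
after li $t5, 0: $t5=0
after lw $t3, 0($t5): $t3=M[0]=-6
after xor $t0, $t0, $t3: $t0=1^(-6)=-5
after add $t5, $t5, 4: $t5=0+4=4
after add $t7, $t7, 3: $t7=2+3=5
cmp $t7, 17  (cmp 5,17)
bne L2: taken
after lw $t3, 0($t5): $t3=M[4]=12
after xor $t0, $t0, $t3: $t0=(-5)^12=-9
after add $t5, $t5, 4: $t5=4+4=8
after add $t7, $t7, 3: $t7=5+3=8
cmp $t7, 17  (cmp 8,17)
bne L2: taken
after lw $t3, 0($t5): $t3=M[8]=5
after xor $t0, $t0, $t3: $t0=(-9)^5=-14
after add $t5, $t5, 4: $t5=8+4=12
after add $t7, $t7, 3: $t7=8+3=11
cmp $t7, 17  (cmp 11,17)
bne L2: taken
after lw $t3, 0($t5): $t3=M[12]=10
after xor $t0, $t0, $t3: $t0=(-14)^10=-8
after add $t5, $t5, 4: $t5=12+4=16
after add $t7, $t7, 3: $t7=11+3=14
cmp $t7, 17  (cmp 14,17)
bne L2: taken
after lw $t3, 0($t5): $t3=M[16]=20
after xor $t0, $t0, $t3: $t0=(-8)^20=-20
after add $t5, $t5, 4: $t5=16+4=20
after add $t7, $t7, 3: $t7=14+3=17
cmp $t7, 17  (cmp 17,17)
bne L2: not taken
after xor $t3, $t0, 20: $t3=(-20)^20=-8
sw $t3, (0) → M[0]=-8
halt.

-20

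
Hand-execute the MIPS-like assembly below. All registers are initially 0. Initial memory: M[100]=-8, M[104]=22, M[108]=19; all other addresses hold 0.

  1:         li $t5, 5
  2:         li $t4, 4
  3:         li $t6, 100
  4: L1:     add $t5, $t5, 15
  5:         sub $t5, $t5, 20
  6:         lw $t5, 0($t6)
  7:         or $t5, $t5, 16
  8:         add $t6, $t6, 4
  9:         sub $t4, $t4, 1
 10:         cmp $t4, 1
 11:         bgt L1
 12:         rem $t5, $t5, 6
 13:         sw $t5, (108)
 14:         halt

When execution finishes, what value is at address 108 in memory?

after li $t5, 5: $t5=5
after li $t4, 4: $t4=4
after li $t6, 100: $t6=100
after add $t5, $t5, 15: $t5=5+15=20
after sub $t5, $t5, 20: $t5=20-20=0
after lw $t5, 0($t6): $t5=M[100]=-8
after or $t5, $t5, 16: $t5=(-8)|16=-8
after add $t6, $t6, 4: $t6=100+4=104
after sub $t4, $t4, 1: $t4=4-1=3
cmp $t4, 1  (cmp 3,1)
bgt L1: taken
after add $t5, $t5, 15: $t5=(-8)+15=7
after sub $t5, $t5, 20: $t5=7-20=-13
after lw $t5, 0($t6): $t5=M[104]=22
after or $t5, $t5, 16: $t5=22|16=22
after add $t6, $t6, 4: $t6=104+4=108
after sub $t4, $t4, 1: $t4=3-1=2
cmp $t4, 1  (cmp 2,1)
bgt L1: taken
after add $t5, $t5, 15: $t5=22+15=37
after sub $t5, $t5, 20: $t5=37-20=17
after lw $t5, 0($t6): $t5=M[108]=19
after or $t5, $t5, 16: $t5=19|16=19
after add $t6, $t6, 4: $t6=108+4=112
after sub $t4, $t4, 1: $t4=2-1=1
cmp $t4, 1  (cmp 1,1)
bgt L1: not taken
after rem $t5, $t5, 6: $t5=19%6=1
sw $t5, (108) → M[108]=1
halt.

1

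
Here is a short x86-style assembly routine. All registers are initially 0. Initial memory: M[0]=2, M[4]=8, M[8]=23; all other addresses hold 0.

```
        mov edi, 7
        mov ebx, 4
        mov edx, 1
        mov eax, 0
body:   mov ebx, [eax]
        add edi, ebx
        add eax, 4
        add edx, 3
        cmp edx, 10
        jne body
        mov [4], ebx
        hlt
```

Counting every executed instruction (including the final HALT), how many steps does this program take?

24

edi=7
ebx=4
edx=1
eax=0
ebx=M[0]=2
edi=7+2=9
eax=0+4=4
edx=1+3=4
cmp edx, 10  (cmp 4,10)
jne body: taken
ebx=M[4]=8
edi=9+8=17
eax=4+4=8
edx=4+3=7
cmp edx, 10  (cmp 7,10)
jne body: taken
ebx=M[8]=23
edi=17+23=40
eax=8+4=12
edx=7+3=10
cmp edx, 10  (cmp 10,10)
jne body: not taken
mov [4], ebx → M[4]=23
halt.
Total executed instructions: 24.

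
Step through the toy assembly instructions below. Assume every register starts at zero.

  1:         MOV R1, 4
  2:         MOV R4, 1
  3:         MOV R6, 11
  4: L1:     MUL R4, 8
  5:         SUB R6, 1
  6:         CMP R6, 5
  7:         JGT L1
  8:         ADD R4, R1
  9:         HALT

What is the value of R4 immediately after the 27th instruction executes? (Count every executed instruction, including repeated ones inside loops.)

after MOV R1, 4: R1=4
after MOV R4, 1: R4=1
after MOV R6, 11: R6=11
after MUL R4, 8: R4=1*8=8
after SUB R6, 1: R6=11-1=10
CMP R6, 5  (cmp 10,5)
JGT L1: taken
after MUL R4, 8: R4=8*8=64
after SUB R6, 1: R6=10-1=9
CMP R6, 5  (cmp 9,5)
JGT L1: taken
after MUL R4, 8: R4=64*8=512
after SUB R6, 1: R6=9-1=8
CMP R6, 5  (cmp 8,5)
JGT L1: taken
after MUL R4, 8: R4=512*8=4096
after SUB R6, 1: R6=8-1=7
CMP R6, 5  (cmp 7,5)
JGT L1: taken
after MUL R4, 8: R4=4096*8=32768
after SUB R6, 1: R6=7-1=6
CMP R6, 5  (cmp 6,5)
JGT L1: taken
after MUL R4, 8: R4=32768*8=262144
after SUB R6, 1: R6=6-1=5
CMP R6, 5  (cmp 5,5)
JGT L1: not taken
After step 27: R4 = 262144.

262144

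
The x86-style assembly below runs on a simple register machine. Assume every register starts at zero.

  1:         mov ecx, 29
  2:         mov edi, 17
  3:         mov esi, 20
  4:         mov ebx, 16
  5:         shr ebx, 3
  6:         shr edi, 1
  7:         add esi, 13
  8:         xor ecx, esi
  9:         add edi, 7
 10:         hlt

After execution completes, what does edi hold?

15

ecx=29
edi=17
esi=20
ebx=16
ebx=16>>3=2
edi=17>>1=8
esi=20+13=33
ecx=29^33=60
edi=8+7=15
halt.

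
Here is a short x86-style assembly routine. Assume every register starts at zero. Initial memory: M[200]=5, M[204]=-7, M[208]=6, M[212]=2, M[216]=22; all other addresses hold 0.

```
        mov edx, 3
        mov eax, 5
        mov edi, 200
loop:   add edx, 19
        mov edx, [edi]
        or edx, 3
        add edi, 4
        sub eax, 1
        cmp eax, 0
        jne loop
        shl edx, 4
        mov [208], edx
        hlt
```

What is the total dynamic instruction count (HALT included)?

edx=3
eax=5
edi=200
edx=3+19=22
edx=M[200]=5
edx=5|3=7
edi=200+4=204
eax=5-1=4
cmp eax, 0  (cmp 4,0)
jne loop: taken
edx=7+19=26
edx=M[204]=-7
edx=(-7)|3=-5
edi=204+4=208
eax=4-1=3
cmp eax, 0  (cmp 3,0)
jne loop: taken
edx=(-5)+19=14
edx=M[208]=6
edx=6|3=7
edi=208+4=212
eax=3-1=2
cmp eax, 0  (cmp 2,0)
jne loop: taken
edx=7+19=26
edx=M[212]=2
edx=2|3=3
edi=212+4=216
eax=2-1=1
cmp eax, 0  (cmp 1,0)
jne loop: taken
edx=3+19=22
edx=M[216]=22
edx=22|3=23
edi=216+4=220
eax=1-1=0
cmp eax, 0  (cmp 0,0)
jne loop: not taken
edx=23<<4=368
mov [208], edx → M[208]=368
halt.
Total executed instructions: 41.

41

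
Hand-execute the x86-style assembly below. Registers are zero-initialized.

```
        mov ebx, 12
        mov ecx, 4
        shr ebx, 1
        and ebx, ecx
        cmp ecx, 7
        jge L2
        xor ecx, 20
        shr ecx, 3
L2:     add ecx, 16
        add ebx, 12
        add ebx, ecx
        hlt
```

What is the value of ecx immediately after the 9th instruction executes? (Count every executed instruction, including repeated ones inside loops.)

18

mov ebx, 12 → ebx=12
mov ecx, 4 → ecx=4
shr ebx, 1 → ebx=12>>1=6
and ebx, ecx → ebx=6&4=4
cmp ecx, 7  (cmp 4,7)
jge L2: not taken
xor ecx, 20 → ecx=4^20=16
shr ecx, 3 → ecx=16>>3=2
add ecx, 16 → ecx=2+16=18
After step 9: ecx = 18.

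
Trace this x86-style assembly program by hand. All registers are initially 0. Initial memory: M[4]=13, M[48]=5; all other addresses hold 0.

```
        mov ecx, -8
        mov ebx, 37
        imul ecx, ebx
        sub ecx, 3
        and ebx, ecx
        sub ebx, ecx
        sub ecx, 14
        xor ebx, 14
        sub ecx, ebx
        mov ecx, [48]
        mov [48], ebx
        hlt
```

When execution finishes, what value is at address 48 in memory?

ecx=-8
ebx=37
ecx=(-8)*37=-296
ecx=(-296)-3=-299
ebx=37&(-299)=5
ebx=5-(-299)=304
ecx=(-299)-14=-313
ebx=304^14=318
ecx=(-313)-318=-631
ecx=M[48]=5
mov [48], ebx → M[48]=318
halt.

318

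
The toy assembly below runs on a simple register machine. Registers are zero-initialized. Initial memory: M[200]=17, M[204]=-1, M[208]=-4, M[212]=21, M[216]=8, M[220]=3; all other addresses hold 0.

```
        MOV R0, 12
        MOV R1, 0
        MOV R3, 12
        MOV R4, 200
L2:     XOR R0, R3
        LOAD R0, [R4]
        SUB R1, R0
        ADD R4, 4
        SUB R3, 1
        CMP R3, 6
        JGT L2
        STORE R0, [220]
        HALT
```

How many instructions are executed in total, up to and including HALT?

48

after MOV R0, 12: R0=12
after MOV R1, 0: R1=0
after MOV R3, 12: R3=12
after MOV R4, 200: R4=200
after XOR R0, R3: R0=12^12=0
after LOAD R0, [R4]: R0=M[200]=17
after SUB R1, R0: R1=0-17=-17
after ADD R4, 4: R4=200+4=204
after SUB R3, 1: R3=12-1=11
CMP R3, 6  (cmp 11,6)
JGT L2: taken
after XOR R0, R3: R0=17^11=26
after LOAD R0, [R4]: R0=M[204]=-1
after SUB R1, R0: R1=(-17)-(-1)=-16
after ADD R4, 4: R4=204+4=208
after SUB R3, 1: R3=11-1=10
CMP R3, 6  (cmp 10,6)
JGT L2: taken
after XOR R0, R3: R0=(-1)^10=-11
after LOAD R0, [R4]: R0=M[208]=-4
after SUB R1, R0: R1=(-16)-(-4)=-12
after ADD R4, 4: R4=208+4=212
after SUB R3, 1: R3=10-1=9
CMP R3, 6  (cmp 9,6)
JGT L2: taken
after XOR R0, R3: R0=(-4)^9=-11
after LOAD R0, [R4]: R0=M[212]=21
after SUB R1, R0: R1=(-12)-21=-33
after ADD R4, 4: R4=212+4=216
after SUB R3, 1: R3=9-1=8
CMP R3, 6  (cmp 8,6)
JGT L2: taken
after XOR R0, R3: R0=21^8=29
after LOAD R0, [R4]: R0=M[216]=8
after SUB R1, R0: R1=(-33)-8=-41
after ADD R4, 4: R4=216+4=220
after SUB R3, 1: R3=8-1=7
CMP R3, 6  (cmp 7,6)
JGT L2: taken
after XOR R0, R3: R0=8^7=15
after LOAD R0, [R4]: R0=M[220]=3
after SUB R1, R0: R1=(-41)-3=-44
after ADD R4, 4: R4=220+4=224
after SUB R3, 1: R3=7-1=6
CMP R3, 6  (cmp 6,6)
JGT L2: not taken
STORE R0, [220] → M[220]=3
halt.
Total executed instructions: 48.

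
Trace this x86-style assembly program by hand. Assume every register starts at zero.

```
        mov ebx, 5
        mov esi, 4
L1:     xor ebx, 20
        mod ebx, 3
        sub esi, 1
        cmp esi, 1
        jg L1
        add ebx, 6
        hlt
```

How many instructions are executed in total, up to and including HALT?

after mov ebx, 5: ebx=5
after mov esi, 4: esi=4
after xor ebx, 20: ebx=5^20=17
after mod ebx, 3: ebx=17%3=2
after sub esi, 1: esi=4-1=3
cmp esi, 1  (cmp 3,1)
jg L1: taken
after xor ebx, 20: ebx=2^20=22
after mod ebx, 3: ebx=22%3=1
after sub esi, 1: esi=3-1=2
cmp esi, 1  (cmp 2,1)
jg L1: taken
after xor ebx, 20: ebx=1^20=21
after mod ebx, 3: ebx=21%3=0
after sub esi, 1: esi=2-1=1
cmp esi, 1  (cmp 1,1)
jg L1: not taken
after add ebx, 6: ebx=0+6=6
halt.
Total executed instructions: 19.

19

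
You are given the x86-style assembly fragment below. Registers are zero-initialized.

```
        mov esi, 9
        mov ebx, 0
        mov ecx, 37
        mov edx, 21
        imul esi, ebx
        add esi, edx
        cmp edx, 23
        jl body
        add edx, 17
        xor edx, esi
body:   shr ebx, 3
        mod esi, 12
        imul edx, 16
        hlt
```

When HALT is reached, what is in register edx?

336

mov esi, 9 → esi=9
mov ebx, 0 → ebx=0
mov ecx, 37 → ecx=37
mov edx, 21 → edx=21
imul esi, ebx → esi=9*0=0
add esi, edx → esi=0+21=21
cmp edx, 23  (cmp 21,23)
jl body: taken
shr ebx, 3 → ebx=0>>3=0
mod esi, 12 → esi=21%12=9
imul edx, 16 → edx=21*16=336
halt.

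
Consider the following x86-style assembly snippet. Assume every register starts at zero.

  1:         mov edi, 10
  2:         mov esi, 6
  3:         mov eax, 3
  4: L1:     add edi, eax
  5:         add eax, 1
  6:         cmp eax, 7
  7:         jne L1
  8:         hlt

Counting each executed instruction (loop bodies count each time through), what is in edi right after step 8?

edi=10
esi=6
eax=3
edi=10+3=13
eax=3+1=4
cmp eax, 7  (cmp 4,7)
jne L1: taken
edi=13+4=17
After step 8: edi = 17.

17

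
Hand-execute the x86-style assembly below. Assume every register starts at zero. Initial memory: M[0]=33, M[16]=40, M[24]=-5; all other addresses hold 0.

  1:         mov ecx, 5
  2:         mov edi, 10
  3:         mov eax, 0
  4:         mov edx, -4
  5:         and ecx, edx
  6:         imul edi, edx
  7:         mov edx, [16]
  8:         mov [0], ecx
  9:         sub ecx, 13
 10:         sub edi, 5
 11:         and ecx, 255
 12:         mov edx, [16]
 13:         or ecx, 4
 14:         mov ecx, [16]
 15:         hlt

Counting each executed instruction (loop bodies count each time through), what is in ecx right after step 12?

247

after mov ecx, 5: ecx=5
after mov edi, 10: edi=10
after mov eax, 0: eax=0
after mov edx, -4: edx=-4
after and ecx, edx: ecx=5&(-4)=4
after imul edi, edx: edi=10*(-4)=-40
after mov edx, [16]: edx=M[16]=40
mov [0], ecx → M[0]=4
after sub ecx, 13: ecx=4-13=-9
after sub edi, 5: edi=(-40)-5=-45
after and ecx, 255: ecx=(-9)&255=247
after mov edx, [16]: edx=M[16]=40
After step 12: ecx = 247.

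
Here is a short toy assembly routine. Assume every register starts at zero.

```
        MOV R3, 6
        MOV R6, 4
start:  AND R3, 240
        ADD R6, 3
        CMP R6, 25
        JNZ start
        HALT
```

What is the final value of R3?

R3=6
R6=4
R3=6&240=0
R6=4+3=7
CMP R6, 25  (cmp 7,25)
JNZ start: taken
R3=0&240=0
R6=7+3=10
CMP R6, 25  (cmp 10,25)
JNZ start: taken
R3=0&240=0
R6=10+3=13
CMP R6, 25  (cmp 13,25)
JNZ start: taken
R3=0&240=0
R6=13+3=16
CMP R6, 25  (cmp 16,25)
JNZ start: taken
R3=0&240=0
R6=16+3=19
CMP R6, 25  (cmp 19,25)
JNZ start: taken
R3=0&240=0
R6=19+3=22
CMP R6, 25  (cmp 22,25)
JNZ start: taken
R3=0&240=0
R6=22+3=25
CMP R6, 25  (cmp 25,25)
JNZ start: not taken
halt.

0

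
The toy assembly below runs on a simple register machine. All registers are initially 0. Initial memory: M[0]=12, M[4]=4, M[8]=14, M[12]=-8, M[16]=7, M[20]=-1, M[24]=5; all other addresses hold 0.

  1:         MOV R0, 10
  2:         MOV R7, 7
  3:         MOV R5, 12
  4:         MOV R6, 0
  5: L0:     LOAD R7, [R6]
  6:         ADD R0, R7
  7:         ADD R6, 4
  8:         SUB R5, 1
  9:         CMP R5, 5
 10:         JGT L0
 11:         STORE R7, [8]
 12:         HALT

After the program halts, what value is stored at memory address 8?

5

MOV R0, 10 → R0=10
MOV R7, 7 → R7=7
MOV R5, 12 → R5=12
MOV R6, 0 → R6=0
LOAD R7, [R6] → R7=M[0]=12
ADD R0, R7 → R0=10+12=22
ADD R6, 4 → R6=0+4=4
SUB R5, 1 → R5=12-1=11
CMP R5, 5  (cmp 11,5)
JGT L0: taken
LOAD R7, [R6] → R7=M[4]=4
ADD R0, R7 → R0=22+4=26
ADD R6, 4 → R6=4+4=8
SUB R5, 1 → R5=11-1=10
CMP R5, 5  (cmp 10,5)
JGT L0: taken
LOAD R7, [R6] → R7=M[8]=14
ADD R0, R7 → R0=26+14=40
ADD R6, 4 → R6=8+4=12
SUB R5, 1 → R5=10-1=9
CMP R5, 5  (cmp 9,5)
JGT L0: taken
LOAD R7, [R6] → R7=M[12]=-8
ADD R0, R7 → R0=40+(-8)=32
ADD R6, 4 → R6=12+4=16
SUB R5, 1 → R5=9-1=8
CMP R5, 5  (cmp 8,5)
JGT L0: taken
LOAD R7, [R6] → R7=M[16]=7
ADD R0, R7 → R0=32+7=39
ADD R6, 4 → R6=16+4=20
SUB R5, 1 → R5=8-1=7
CMP R5, 5  (cmp 7,5)
JGT L0: taken
LOAD R7, [R6] → R7=M[20]=-1
ADD R0, R7 → R0=39+(-1)=38
ADD R6, 4 → R6=20+4=24
SUB R5, 1 → R5=7-1=6
CMP R5, 5  (cmp 6,5)
JGT L0: taken
LOAD R7, [R6] → R7=M[24]=5
ADD R0, R7 → R0=38+5=43
ADD R6, 4 → R6=24+4=28
SUB R5, 1 → R5=6-1=5
CMP R5, 5  (cmp 5,5)
JGT L0: not taken
STORE R7, [8] → M[8]=5
halt.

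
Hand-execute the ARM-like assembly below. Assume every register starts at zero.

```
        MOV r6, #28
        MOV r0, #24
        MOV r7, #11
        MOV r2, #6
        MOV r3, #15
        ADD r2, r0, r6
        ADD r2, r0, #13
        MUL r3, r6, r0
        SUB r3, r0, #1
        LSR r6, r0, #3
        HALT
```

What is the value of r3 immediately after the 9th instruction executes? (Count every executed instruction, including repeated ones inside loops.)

r6=28
r0=24
r7=11
r2=6
r3=15
r2=24+28=52
r2=24+13=37
r3=28*24=672
r3=24-1=23
After step 9: r3 = 23.

23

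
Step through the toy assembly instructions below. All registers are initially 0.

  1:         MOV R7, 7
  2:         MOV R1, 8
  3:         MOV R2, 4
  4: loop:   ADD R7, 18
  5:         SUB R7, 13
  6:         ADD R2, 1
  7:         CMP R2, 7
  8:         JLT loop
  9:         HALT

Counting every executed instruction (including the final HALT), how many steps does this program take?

after MOV R7, 7: R7=7
after MOV R1, 8: R1=8
after MOV R2, 4: R2=4
after ADD R7, 18: R7=7+18=25
after SUB R7, 13: R7=25-13=12
after ADD R2, 1: R2=4+1=5
CMP R2, 7  (cmp 5,7)
JLT loop: taken
after ADD R7, 18: R7=12+18=30
after SUB R7, 13: R7=30-13=17
after ADD R2, 1: R2=5+1=6
CMP R2, 7  (cmp 6,7)
JLT loop: taken
after ADD R7, 18: R7=17+18=35
after SUB R7, 13: R7=35-13=22
after ADD R2, 1: R2=6+1=7
CMP R2, 7  (cmp 7,7)
JLT loop: not taken
halt.
Total executed instructions: 19.

19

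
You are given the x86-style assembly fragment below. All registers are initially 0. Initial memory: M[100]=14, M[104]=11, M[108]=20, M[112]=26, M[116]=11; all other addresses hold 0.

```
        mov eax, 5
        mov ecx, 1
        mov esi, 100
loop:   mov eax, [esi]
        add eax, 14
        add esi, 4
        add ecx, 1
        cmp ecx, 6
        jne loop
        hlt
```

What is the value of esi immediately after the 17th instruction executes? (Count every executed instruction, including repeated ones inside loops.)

eax=5
ecx=1
esi=100
eax=M[100]=14
eax=14+14=28
esi=100+4=104
ecx=1+1=2
cmp ecx, 6  (cmp 2,6)
jne loop: taken
eax=M[104]=11
eax=11+14=25
esi=104+4=108
ecx=2+1=3
cmp ecx, 6  (cmp 3,6)
jne loop: taken
eax=M[108]=20
eax=20+14=34
After step 17: esi = 108.

108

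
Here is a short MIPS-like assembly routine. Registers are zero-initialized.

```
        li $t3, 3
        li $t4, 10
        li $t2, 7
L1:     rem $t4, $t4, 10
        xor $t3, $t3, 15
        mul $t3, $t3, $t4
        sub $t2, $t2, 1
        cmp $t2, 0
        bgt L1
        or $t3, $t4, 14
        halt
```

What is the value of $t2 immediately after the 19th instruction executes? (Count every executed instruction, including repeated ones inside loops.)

4

li $t3, 3 → $t3=3
li $t4, 10 → $t4=10
li $t2, 7 → $t2=7
rem $t4, $t4, 10 → $t4=10%10=0
xor $t3, $t3, 15 → $t3=3^15=12
mul $t3, $t3, $t4 → $t3=12*0=0
sub $t2, $t2, 1 → $t2=7-1=6
cmp $t2, 0  (cmp 6,0)
bgt L1: taken
rem $t4, $t4, 10 → $t4=0%10=0
xor $t3, $t3, 15 → $t3=0^15=15
mul $t3, $t3, $t4 → $t3=15*0=0
sub $t2, $t2, 1 → $t2=6-1=5
cmp $t2, 0  (cmp 5,0)
bgt L1: taken
rem $t4, $t4, 10 → $t4=0%10=0
xor $t3, $t3, 15 → $t3=0^15=15
mul $t3, $t3, $t4 → $t3=15*0=0
sub $t2, $t2, 1 → $t2=5-1=4
After step 19: $t2 = 4.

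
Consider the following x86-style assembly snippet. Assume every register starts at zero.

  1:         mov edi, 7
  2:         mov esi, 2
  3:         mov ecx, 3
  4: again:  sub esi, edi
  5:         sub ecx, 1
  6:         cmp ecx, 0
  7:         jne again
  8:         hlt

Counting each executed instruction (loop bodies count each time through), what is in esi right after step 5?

mov edi, 7 → edi=7
mov esi, 2 → esi=2
mov ecx, 3 → ecx=3
sub esi, edi → esi=2-7=-5
sub ecx, 1 → ecx=3-1=2
After step 5: esi = -5.

-5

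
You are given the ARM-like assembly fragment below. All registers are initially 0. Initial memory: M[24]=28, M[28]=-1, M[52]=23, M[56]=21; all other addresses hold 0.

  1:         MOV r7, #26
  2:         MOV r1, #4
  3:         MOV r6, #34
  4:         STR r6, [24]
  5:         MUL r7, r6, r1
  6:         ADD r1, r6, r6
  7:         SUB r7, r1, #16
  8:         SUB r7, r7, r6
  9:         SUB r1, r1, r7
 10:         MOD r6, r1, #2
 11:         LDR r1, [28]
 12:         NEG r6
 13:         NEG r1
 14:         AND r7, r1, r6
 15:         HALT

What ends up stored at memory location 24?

34

r7=26
r1=4
r6=34
STR r6, [24] → M[24]=34
r7=34*4=136
r1=34+34=68
r7=68-16=52
r7=52-34=18
r1=68-18=50
r6=50%2=0
r1=M[28]=-1
r6=-(0)=0
r1=-(-1)=1
r7=1&0=0
halt.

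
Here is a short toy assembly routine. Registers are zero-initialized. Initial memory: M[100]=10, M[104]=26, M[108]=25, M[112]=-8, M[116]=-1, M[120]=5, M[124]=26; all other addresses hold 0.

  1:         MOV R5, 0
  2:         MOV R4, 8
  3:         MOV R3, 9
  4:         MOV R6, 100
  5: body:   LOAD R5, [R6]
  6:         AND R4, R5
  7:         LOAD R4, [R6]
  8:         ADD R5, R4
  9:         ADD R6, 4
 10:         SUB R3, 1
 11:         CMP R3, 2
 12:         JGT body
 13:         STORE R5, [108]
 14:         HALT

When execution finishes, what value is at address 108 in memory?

52

MOV R5, 0 → R5=0
MOV R4, 8 → R4=8
MOV R3, 9 → R3=9
MOV R6, 100 → R6=100
LOAD R5, [R6] → R5=M[100]=10
AND R4, R5 → R4=8&10=8
LOAD R4, [R6] → R4=M[100]=10
ADD R5, R4 → R5=10+10=20
ADD R6, 4 → R6=100+4=104
SUB R3, 1 → R3=9-1=8
CMP R3, 2  (cmp 8,2)
JGT body: taken
LOAD R5, [R6] → R5=M[104]=26
AND R4, R5 → R4=10&26=10
LOAD R4, [R6] → R4=M[104]=26
ADD R5, R4 → R5=26+26=52
ADD R6, 4 → R6=104+4=108
SUB R3, 1 → R3=8-1=7
CMP R3, 2  (cmp 7,2)
JGT body: taken
LOAD R5, [R6] → R5=M[108]=25
AND R4, R5 → R4=26&25=24
LOAD R4, [R6] → R4=M[108]=25
ADD R5, R4 → R5=25+25=50
ADD R6, 4 → R6=108+4=112
SUB R3, 1 → R3=7-1=6
CMP R3, 2  (cmp 6,2)
JGT body: taken
LOAD R5, [R6] → R5=M[112]=-8
AND R4, R5 → R4=25&(-8)=24
LOAD R4, [R6] → R4=M[112]=-8
ADD R5, R4 → R5=(-8)+(-8)=-16
ADD R6, 4 → R6=112+4=116
SUB R3, 1 → R3=6-1=5
CMP R3, 2  (cmp 5,2)
JGT body: taken
LOAD R5, [R6] → R5=M[116]=-1
AND R4, R5 → R4=(-8)&(-1)=-8
LOAD R4, [R6] → R4=M[116]=-1
ADD R5, R4 → R5=(-1)+(-1)=-2
ADD R6, 4 → R6=116+4=120
SUB R3, 1 → R3=5-1=4
CMP R3, 2  (cmp 4,2)
JGT body: taken
LOAD R5, [R6] → R5=M[120]=5
AND R4, R5 → R4=(-1)&5=5
LOAD R4, [R6] → R4=M[120]=5
ADD R5, R4 → R5=5+5=10
ADD R6, 4 → R6=120+4=124
SUB R3, 1 → R3=4-1=3
CMP R3, 2  (cmp 3,2)
JGT body: taken
LOAD R5, [R6] → R5=M[124]=26
AND R4, R5 → R4=5&26=0
LOAD R4, [R6] → R4=M[124]=26
ADD R5, R4 → R5=26+26=52
ADD R6, 4 → R6=124+4=128
SUB R3, 1 → R3=3-1=2
CMP R3, 2  (cmp 2,2)
JGT body: not taken
STORE R5, [108] → M[108]=52
halt.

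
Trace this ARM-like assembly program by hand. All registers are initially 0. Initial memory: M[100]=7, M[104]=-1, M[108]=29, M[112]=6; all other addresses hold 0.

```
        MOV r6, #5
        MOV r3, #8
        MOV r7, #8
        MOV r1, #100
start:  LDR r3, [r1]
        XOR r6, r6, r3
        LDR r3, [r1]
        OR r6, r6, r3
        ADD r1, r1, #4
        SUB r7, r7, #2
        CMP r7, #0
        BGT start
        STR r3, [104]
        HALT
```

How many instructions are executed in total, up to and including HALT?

MOV r6, #5 → r6=5
MOV r3, #8 → r3=8
MOV r7, #8 → r7=8
MOV r1, #100 → r1=100
LDR r3, [r1] → r3=M[100]=7
XOR r6, r6, r3 → r6=5^7=2
LDR r3, [r1] → r3=M[100]=7
OR r6, r6, r3 → r6=2|7=7
ADD r1, r1, #4 → r1=100+4=104
SUB r7, r7, #2 → r7=8-2=6
CMP r7, #0  (cmp 6,0)
BGT start: taken
LDR r3, [r1] → r3=M[104]=-1
XOR r6, r6, r3 → r6=7^(-1)=-8
LDR r3, [r1] → r3=M[104]=-1
OR r6, r6, r3 → r6=(-8)|(-1)=-1
ADD r1, r1, #4 → r1=104+4=108
SUB r7, r7, #2 → r7=6-2=4
CMP r7, #0  (cmp 4,0)
BGT start: taken
LDR r3, [r1] → r3=M[108]=29
XOR r6, r6, r3 → r6=(-1)^29=-30
LDR r3, [r1] → r3=M[108]=29
OR r6, r6, r3 → r6=(-30)|29=-1
ADD r1, r1, #4 → r1=108+4=112
SUB r7, r7, #2 → r7=4-2=2
CMP r7, #0  (cmp 2,0)
BGT start: taken
LDR r3, [r1] → r3=M[112]=6
XOR r6, r6, r3 → r6=(-1)^6=-7
LDR r3, [r1] → r3=M[112]=6
OR r6, r6, r3 → r6=(-7)|6=-1
ADD r1, r1, #4 → r1=112+4=116
SUB r7, r7, #2 → r7=2-2=0
CMP r7, #0  (cmp 0,0)
BGT start: not taken
STR r3, [104] → M[104]=6
halt.
Total executed instructions: 38.

38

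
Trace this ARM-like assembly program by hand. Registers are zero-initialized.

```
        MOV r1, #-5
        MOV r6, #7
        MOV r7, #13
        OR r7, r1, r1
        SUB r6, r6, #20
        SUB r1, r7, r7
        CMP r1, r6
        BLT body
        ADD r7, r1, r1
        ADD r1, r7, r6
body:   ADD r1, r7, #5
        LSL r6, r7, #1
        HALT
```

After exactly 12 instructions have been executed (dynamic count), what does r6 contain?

0

r1=-5
r6=7
r7=13
r7=(-5)|(-5)=-5
r6=7-20=-13
r1=(-5)-(-5)=0
CMP r1, r6  (cmp 0,-13)
BLT body: not taken
r7=0+0=0
r1=0+(-13)=-13
r1=0+5=5
r6=0<<1=0
After step 12: r6 = 0.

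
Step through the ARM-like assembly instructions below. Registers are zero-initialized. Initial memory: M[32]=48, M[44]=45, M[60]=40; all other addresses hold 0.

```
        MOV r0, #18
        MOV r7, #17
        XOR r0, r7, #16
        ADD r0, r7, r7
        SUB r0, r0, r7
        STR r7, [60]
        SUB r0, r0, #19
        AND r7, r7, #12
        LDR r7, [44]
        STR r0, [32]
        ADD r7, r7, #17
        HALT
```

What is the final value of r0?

after MOV r0, #18: r0=18
after MOV r7, #17: r7=17
after XOR r0, r7, #16: r0=17^16=1
after ADD r0, r7, r7: r0=17+17=34
after SUB r0, r0, r7: r0=34-17=17
STR r7, [60] → M[60]=17
after SUB r0, r0, #19: r0=17-19=-2
after AND r7, r7, #12: r7=17&12=0
after LDR r7, [44]: r7=M[44]=45
STR r0, [32] → M[32]=-2
after ADD r7, r7, #17: r7=45+17=62
halt.

-2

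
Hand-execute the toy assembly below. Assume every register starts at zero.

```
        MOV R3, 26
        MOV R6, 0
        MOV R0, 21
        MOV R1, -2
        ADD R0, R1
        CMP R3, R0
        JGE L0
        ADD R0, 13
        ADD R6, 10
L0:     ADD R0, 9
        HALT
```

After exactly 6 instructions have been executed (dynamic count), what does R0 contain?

after MOV R3, 26: R3=26
after MOV R6, 0: R6=0
after MOV R0, 21: R0=21
after MOV R1, -2: R1=-2
after ADD R0, R1: R0=21+(-2)=19
CMP R3, R0  (cmp 26,19)
After step 6: R0 = 19.

19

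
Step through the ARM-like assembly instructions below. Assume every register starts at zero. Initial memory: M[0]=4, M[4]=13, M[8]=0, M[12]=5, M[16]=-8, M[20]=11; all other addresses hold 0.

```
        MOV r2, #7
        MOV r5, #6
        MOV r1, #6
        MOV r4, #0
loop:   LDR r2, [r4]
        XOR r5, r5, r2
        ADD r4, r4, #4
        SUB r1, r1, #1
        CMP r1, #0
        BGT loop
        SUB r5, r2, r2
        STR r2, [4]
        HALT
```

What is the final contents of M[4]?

r2=7
r5=6
r1=6
r4=0
r2=M[0]=4
r5=6^4=2
r4=0+4=4
r1=6-1=5
CMP r1, #0  (cmp 5,0)
BGT loop: taken
r2=M[4]=13
r5=2^13=15
r4=4+4=8
r1=5-1=4
CMP r1, #0  (cmp 4,0)
BGT loop: taken
r2=M[8]=0
r5=15^0=15
r4=8+4=12
r1=4-1=3
CMP r1, #0  (cmp 3,0)
BGT loop: taken
r2=M[12]=5
r5=15^5=10
r4=12+4=16
r1=3-1=2
CMP r1, #0  (cmp 2,0)
BGT loop: taken
r2=M[16]=-8
r5=10^(-8)=-14
r4=16+4=20
r1=2-1=1
CMP r1, #0  (cmp 1,0)
BGT loop: taken
r2=M[20]=11
r5=(-14)^11=-7
r4=20+4=24
r1=1-1=0
CMP r1, #0  (cmp 0,0)
BGT loop: not taken
r5=11-11=0
STR r2, [4] → M[4]=11
halt.

11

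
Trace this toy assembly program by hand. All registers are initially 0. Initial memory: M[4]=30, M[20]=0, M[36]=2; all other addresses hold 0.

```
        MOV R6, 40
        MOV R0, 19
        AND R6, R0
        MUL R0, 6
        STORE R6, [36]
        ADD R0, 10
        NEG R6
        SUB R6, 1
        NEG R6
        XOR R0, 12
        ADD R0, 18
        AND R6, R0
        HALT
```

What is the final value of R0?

130

MOV R6, 40 → R6=40
MOV R0, 19 → R0=19
AND R6, R0 → R6=40&19=0
MUL R0, 6 → R0=19*6=114
STORE R6, [36] → M[36]=0
ADD R0, 10 → R0=114+10=124
NEG R6 → R6=-(0)=0
SUB R6, 1 → R6=0-1=-1
NEG R6 → R6=-(-1)=1
XOR R0, 12 → R0=124^12=112
ADD R0, 18 → R0=112+18=130
AND R6, R0 → R6=1&130=0
halt.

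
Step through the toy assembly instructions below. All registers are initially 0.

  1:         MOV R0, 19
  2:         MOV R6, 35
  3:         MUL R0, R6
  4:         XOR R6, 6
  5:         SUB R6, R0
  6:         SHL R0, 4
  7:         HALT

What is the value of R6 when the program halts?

after MOV R0, 19: R0=19
after MOV R6, 35: R6=35
after MUL R0, R6: R0=19*35=665
after XOR R6, 6: R6=35^6=37
after SUB R6, R0: R6=37-665=-628
after SHL R0, 4: R0=665<<4=10640
halt.

-628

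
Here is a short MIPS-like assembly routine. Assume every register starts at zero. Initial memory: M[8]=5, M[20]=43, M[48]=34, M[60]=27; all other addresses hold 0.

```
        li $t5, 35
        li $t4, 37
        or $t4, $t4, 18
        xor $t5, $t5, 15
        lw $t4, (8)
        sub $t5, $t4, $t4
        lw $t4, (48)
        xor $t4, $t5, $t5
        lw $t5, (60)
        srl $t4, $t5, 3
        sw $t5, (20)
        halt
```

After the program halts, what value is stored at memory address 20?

27

$t5=35
$t4=37
$t4=37|18=55
$t5=35^15=44
$t4=M[8]=5
$t5=5-5=0
$t4=M[48]=34
$t4=0^0=0
$t5=M[60]=27
$t4=27>>3=3
sw $t5, (20) → M[20]=27
halt.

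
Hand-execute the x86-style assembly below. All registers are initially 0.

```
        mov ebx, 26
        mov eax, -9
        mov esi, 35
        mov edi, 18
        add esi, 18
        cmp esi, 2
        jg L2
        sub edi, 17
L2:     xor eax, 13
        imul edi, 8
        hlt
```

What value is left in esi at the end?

after mov ebx, 26: ebx=26
after mov eax, -9: eax=-9
after mov esi, 35: esi=35
after mov edi, 18: edi=18
after add esi, 18: esi=35+18=53
cmp esi, 2  (cmp 53,2)
jg L2: taken
after xor eax, 13: eax=(-9)^13=-6
after imul edi, 8: edi=18*8=144
halt.

53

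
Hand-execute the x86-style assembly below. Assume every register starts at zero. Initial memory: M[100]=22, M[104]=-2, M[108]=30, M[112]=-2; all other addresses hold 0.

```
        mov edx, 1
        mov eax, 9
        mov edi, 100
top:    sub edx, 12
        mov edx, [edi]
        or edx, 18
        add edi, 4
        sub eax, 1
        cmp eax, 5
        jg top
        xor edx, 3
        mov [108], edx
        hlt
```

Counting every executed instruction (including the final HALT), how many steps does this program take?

mov edx, 1 → edx=1
mov eax, 9 → eax=9
mov edi, 100 → edi=100
sub edx, 12 → edx=1-12=-11
mov edx, [edi] → edx=M[100]=22
or edx, 18 → edx=22|18=22
add edi, 4 → edi=100+4=104
sub eax, 1 → eax=9-1=8
cmp eax, 5  (cmp 8,5)
jg top: taken
sub edx, 12 → edx=22-12=10
mov edx, [edi] → edx=M[104]=-2
or edx, 18 → edx=(-2)|18=-2
add edi, 4 → edi=104+4=108
sub eax, 1 → eax=8-1=7
cmp eax, 5  (cmp 7,5)
jg top: taken
sub edx, 12 → edx=(-2)-12=-14
mov edx, [edi] → edx=M[108]=30
or edx, 18 → edx=30|18=30
add edi, 4 → edi=108+4=112
sub eax, 1 → eax=7-1=6
cmp eax, 5  (cmp 6,5)
jg top: taken
sub edx, 12 → edx=30-12=18
mov edx, [edi] → edx=M[112]=-2
or edx, 18 → edx=(-2)|18=-2
add edi, 4 → edi=112+4=116
sub eax, 1 → eax=6-1=5
cmp eax, 5  (cmp 5,5)
jg top: not taken
xor edx, 3 → edx=(-2)^3=-3
mov [108], edx → M[108]=-3
halt.
Total executed instructions: 34.

34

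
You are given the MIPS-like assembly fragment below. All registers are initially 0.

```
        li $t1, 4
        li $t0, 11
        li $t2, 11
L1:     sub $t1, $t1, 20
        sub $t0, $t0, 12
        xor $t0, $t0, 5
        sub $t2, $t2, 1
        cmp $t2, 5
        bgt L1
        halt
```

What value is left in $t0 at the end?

-85

after li $t1, 4: $t1=4
after li $t0, 11: $t0=11
after li $t2, 11: $t2=11
after sub $t1, $t1, 20: $t1=4-20=-16
after sub $t0, $t0, 12: $t0=11-12=-1
after xor $t0, $t0, 5: $t0=(-1)^5=-6
after sub $t2, $t2, 1: $t2=11-1=10
cmp $t2, 5  (cmp 10,5)
bgt L1: taken
after sub $t1, $t1, 20: $t1=(-16)-20=-36
after sub $t0, $t0, 12: $t0=(-6)-12=-18
after xor $t0, $t0, 5: $t0=(-18)^5=-21
after sub $t2, $t2, 1: $t2=10-1=9
cmp $t2, 5  (cmp 9,5)
bgt L1: taken
after sub $t1, $t1, 20: $t1=(-36)-20=-56
after sub $t0, $t0, 12: $t0=(-21)-12=-33
after xor $t0, $t0, 5: $t0=(-33)^5=-38
after sub $t2, $t2, 1: $t2=9-1=8
cmp $t2, 5  (cmp 8,5)
bgt L1: taken
after sub $t1, $t1, 20: $t1=(-56)-20=-76
after sub $t0, $t0, 12: $t0=(-38)-12=-50
after xor $t0, $t0, 5: $t0=(-50)^5=-53
after sub $t2, $t2, 1: $t2=8-1=7
cmp $t2, 5  (cmp 7,5)
bgt L1: taken
after sub $t1, $t1, 20: $t1=(-76)-20=-96
after sub $t0, $t0, 12: $t0=(-53)-12=-65
after xor $t0, $t0, 5: $t0=(-65)^5=-70
after sub $t2, $t2, 1: $t2=7-1=6
cmp $t2, 5  (cmp 6,5)
bgt L1: taken
after sub $t1, $t1, 20: $t1=(-96)-20=-116
after sub $t0, $t0, 12: $t0=(-70)-12=-82
after xor $t0, $t0, 5: $t0=(-82)^5=-85
after sub $t2, $t2, 1: $t2=6-1=5
cmp $t2, 5  (cmp 5,5)
bgt L1: not taken
halt.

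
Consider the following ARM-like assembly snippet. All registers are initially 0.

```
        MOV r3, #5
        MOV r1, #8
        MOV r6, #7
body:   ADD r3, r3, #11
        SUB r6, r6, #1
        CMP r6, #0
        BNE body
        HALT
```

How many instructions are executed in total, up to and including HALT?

32

MOV r3, #5 → r3=5
MOV r1, #8 → r1=8
MOV r6, #7 → r6=7
ADD r3, r3, #11 → r3=5+11=16
SUB r6, r6, #1 → r6=7-1=6
CMP r6, #0  (cmp 6,0)
BNE body: taken
ADD r3, r3, #11 → r3=16+11=27
SUB r6, r6, #1 → r6=6-1=5
CMP r6, #0  (cmp 5,0)
BNE body: taken
ADD r3, r3, #11 → r3=27+11=38
SUB r6, r6, #1 → r6=5-1=4
CMP r6, #0  (cmp 4,0)
BNE body: taken
ADD r3, r3, #11 → r3=38+11=49
SUB r6, r6, #1 → r6=4-1=3
CMP r6, #0  (cmp 3,0)
BNE body: taken
ADD r3, r3, #11 → r3=49+11=60
SUB r6, r6, #1 → r6=3-1=2
CMP r6, #0  (cmp 2,0)
BNE body: taken
ADD r3, r3, #11 → r3=60+11=71
SUB r6, r6, #1 → r6=2-1=1
CMP r6, #0  (cmp 1,0)
BNE body: taken
ADD r3, r3, #11 → r3=71+11=82
SUB r6, r6, #1 → r6=1-1=0
CMP r6, #0  (cmp 0,0)
BNE body: not taken
halt.
Total executed instructions: 32.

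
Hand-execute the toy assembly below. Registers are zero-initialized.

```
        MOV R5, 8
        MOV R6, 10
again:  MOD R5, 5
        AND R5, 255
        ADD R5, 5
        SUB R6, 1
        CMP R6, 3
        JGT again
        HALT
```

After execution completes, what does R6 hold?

3

after MOV R5, 8: R5=8
after MOV R6, 10: R6=10
after MOD R5, 5: R5=8%5=3
after AND R5, 255: R5=3&255=3
after ADD R5, 5: R5=3+5=8
after SUB R6, 1: R6=10-1=9
CMP R6, 3  (cmp 9,3)
JGT again: taken
after MOD R5, 5: R5=8%5=3
after AND R5, 255: R5=3&255=3
after ADD R5, 5: R5=3+5=8
after SUB R6, 1: R6=9-1=8
CMP R6, 3  (cmp 8,3)
JGT again: taken
after MOD R5, 5: R5=8%5=3
after AND R5, 255: R5=3&255=3
after ADD R5, 5: R5=3+5=8
after SUB R6, 1: R6=8-1=7
CMP R6, 3  (cmp 7,3)
JGT again: taken
after MOD R5, 5: R5=8%5=3
after AND R5, 255: R5=3&255=3
after ADD R5, 5: R5=3+5=8
after SUB R6, 1: R6=7-1=6
CMP R6, 3  (cmp 6,3)
JGT again: taken
after MOD R5, 5: R5=8%5=3
after AND R5, 255: R5=3&255=3
after ADD R5, 5: R5=3+5=8
after SUB R6, 1: R6=6-1=5
CMP R6, 3  (cmp 5,3)
JGT again: taken
after MOD R5, 5: R5=8%5=3
after AND R5, 255: R5=3&255=3
after ADD R5, 5: R5=3+5=8
after SUB R6, 1: R6=5-1=4
CMP R6, 3  (cmp 4,3)
JGT again: taken
after MOD R5, 5: R5=8%5=3
after AND R5, 255: R5=3&255=3
after ADD R5, 5: R5=3+5=8
after SUB R6, 1: R6=4-1=3
CMP R6, 3  (cmp 3,3)
JGT again: not taken
halt.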